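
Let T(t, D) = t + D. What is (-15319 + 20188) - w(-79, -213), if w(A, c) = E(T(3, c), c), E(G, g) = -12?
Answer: 4881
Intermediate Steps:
T(t, D) = D + t
w(A, c) = -12
(-15319 + 20188) - w(-79, -213) = (-15319 + 20188) - 1*(-12) = 4869 + 12 = 4881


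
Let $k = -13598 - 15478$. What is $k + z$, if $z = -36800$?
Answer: $-65876$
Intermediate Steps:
$k = -29076$ ($k = -13598 - 15478 = -29076$)
$k + z = -29076 - 36800 = -65876$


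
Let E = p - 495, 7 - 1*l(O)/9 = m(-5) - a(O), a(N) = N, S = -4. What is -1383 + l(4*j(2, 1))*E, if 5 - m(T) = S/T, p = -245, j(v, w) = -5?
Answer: 113169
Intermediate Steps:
m(T) = 5 + 4/T (m(T) = 5 - (-4)/T = 5 + 4/T)
l(O) = 126/5 + 9*O (l(O) = 63 - 9*((5 + 4/(-5)) - O) = 63 - 9*((5 + 4*(-⅕)) - O) = 63 - 9*((5 - ⅘) - O) = 63 - 9*(21/5 - O) = 63 + (-189/5 + 9*O) = 126/5 + 9*O)
E = -740 (E = -245 - 495 = -740)
-1383 + l(4*j(2, 1))*E = -1383 + (126/5 + 9*(4*(-5)))*(-740) = -1383 + (126/5 + 9*(-20))*(-740) = -1383 + (126/5 - 180)*(-740) = -1383 - 774/5*(-740) = -1383 + 114552 = 113169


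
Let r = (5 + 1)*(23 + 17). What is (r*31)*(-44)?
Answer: -327360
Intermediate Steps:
r = 240 (r = 6*40 = 240)
(r*31)*(-44) = (240*31)*(-44) = 7440*(-44) = -327360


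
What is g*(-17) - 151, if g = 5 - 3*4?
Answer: -32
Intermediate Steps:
g = -7 (g = 5 - 12 = -7)
g*(-17) - 151 = -7*(-17) - 151 = 119 - 151 = -32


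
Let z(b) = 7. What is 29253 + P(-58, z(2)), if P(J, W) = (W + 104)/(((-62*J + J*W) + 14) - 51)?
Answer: 30744940/1051 ≈ 29253.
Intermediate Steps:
P(J, W) = (104 + W)/(-37 - 62*J + J*W) (P(J, W) = (104 + W)/((14 - 62*J + J*W) - 51) = (104 + W)/(-37 - 62*J + J*W))
29253 + P(-58, z(2)) = 29253 + (104 + 7)/(-37 - 62*(-58) - 58*7) = 29253 + 111/(-37 + 3596 - 406) = 29253 + 111/3153 = 29253 + (1/3153)*111 = 29253 + 37/1051 = 30744940/1051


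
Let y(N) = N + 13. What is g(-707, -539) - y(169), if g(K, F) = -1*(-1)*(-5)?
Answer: -187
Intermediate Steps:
y(N) = 13 + N
g(K, F) = -5 (g(K, F) = 1*(-5) = -5)
g(-707, -539) - y(169) = -5 - (13 + 169) = -5 - 1*182 = -5 - 182 = -187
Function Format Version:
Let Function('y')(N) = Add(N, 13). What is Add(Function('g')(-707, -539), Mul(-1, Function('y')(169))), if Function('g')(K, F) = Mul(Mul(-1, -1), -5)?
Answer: -187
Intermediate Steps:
Function('y')(N) = Add(13, N)
Function('g')(K, F) = -5 (Function('g')(K, F) = Mul(1, -5) = -5)
Add(Function('g')(-707, -539), Mul(-1, Function('y')(169))) = Add(-5, Mul(-1, Add(13, 169))) = Add(-5, Mul(-1, 182)) = Add(-5, -182) = -187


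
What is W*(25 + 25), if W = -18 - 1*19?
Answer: -1850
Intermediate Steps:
W = -37 (W = -18 - 19 = -37)
W*(25 + 25) = -37*(25 + 25) = -37*50 = -1850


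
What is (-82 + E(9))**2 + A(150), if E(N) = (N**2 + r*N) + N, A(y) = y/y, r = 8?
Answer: 6401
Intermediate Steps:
A(y) = 1
E(N) = N**2 + 9*N (E(N) = (N**2 + 8*N) + N = N**2 + 9*N)
(-82 + E(9))**2 + A(150) = (-82 + 9*(9 + 9))**2 + 1 = (-82 + 9*18)**2 + 1 = (-82 + 162)**2 + 1 = 80**2 + 1 = 6400 + 1 = 6401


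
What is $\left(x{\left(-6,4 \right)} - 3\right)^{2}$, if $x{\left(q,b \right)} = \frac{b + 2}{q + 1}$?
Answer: $\frac{441}{25} \approx 17.64$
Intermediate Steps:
$x{\left(q,b \right)} = \frac{2 + b}{1 + q}$
$\left(x{\left(-6,4 \right)} - 3\right)^{2} = \left(\frac{2 + 4}{1 - 6} - 3\right)^{2} = \left(\frac{1}{-5} \cdot 6 - 3\right)^{2} = \left(\left(- \frac{1}{5}\right) 6 - 3\right)^{2} = \left(- \frac{6}{5} - 3\right)^{2} = \left(- \frac{21}{5}\right)^{2} = \frac{441}{25}$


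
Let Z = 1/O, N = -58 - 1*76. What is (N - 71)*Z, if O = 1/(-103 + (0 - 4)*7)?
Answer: 26855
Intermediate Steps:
N = -134 (N = -58 - 76 = -134)
O = -1/131 (O = 1/(-103 - 4*7) = 1/(-103 - 28) = 1/(-131) = -1/131 ≈ -0.0076336)
Z = -131 (Z = 1/(-1/131) = -131)
(N - 71)*Z = (-134 - 71)*(-131) = -205*(-131) = 26855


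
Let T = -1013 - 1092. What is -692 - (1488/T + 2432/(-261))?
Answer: -374680532/549405 ≈ -681.97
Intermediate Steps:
T = -2105
-692 - (1488/T + 2432/(-261)) = -692 - (1488/(-2105) + 2432/(-261)) = -692 - (1488*(-1/2105) + 2432*(-1/261)) = -692 - (-1488/2105 - 2432/261) = -692 - 1*(-5507728/549405) = -692 + 5507728/549405 = -374680532/549405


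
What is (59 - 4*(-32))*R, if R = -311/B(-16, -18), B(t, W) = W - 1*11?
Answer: 58157/29 ≈ 2005.4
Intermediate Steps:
B(t, W) = -11 + W (B(t, W) = W - 11 = -11 + W)
R = 311/29 (R = -311/(-11 - 18) = -311/(-29) = -311*(-1/29) = 311/29 ≈ 10.724)
(59 - 4*(-32))*R = (59 - 4*(-32))*(311/29) = (59 + 128)*(311/29) = 187*(311/29) = 58157/29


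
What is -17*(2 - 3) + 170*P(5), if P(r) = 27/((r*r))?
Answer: 1003/5 ≈ 200.60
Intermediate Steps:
P(r) = 27/r² (P(r) = 27/(r²) = 27/r²)
-17*(2 - 3) + 170*P(5) = -17*(2 - 3) + 170*(27/5²) = -17*(-1) + 170*(27*(1/25)) = 17 + 170*(27/25) = 17 + 918/5 = 1003/5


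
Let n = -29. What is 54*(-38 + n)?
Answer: -3618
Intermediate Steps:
54*(-38 + n) = 54*(-38 - 29) = 54*(-67) = -3618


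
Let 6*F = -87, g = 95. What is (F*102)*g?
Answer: -140505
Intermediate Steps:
F = -29/2 (F = (1/6)*(-87) = -29/2 ≈ -14.500)
(F*102)*g = -29/2*102*95 = -1479*95 = -140505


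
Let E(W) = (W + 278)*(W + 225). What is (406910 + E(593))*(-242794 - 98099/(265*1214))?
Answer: -43717337806953266/160855 ≈ -2.7178e+11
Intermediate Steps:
E(W) = (225 + W)*(278 + W) (E(W) = (278 + W)*(225 + W) = (225 + W)*(278 + W))
(406910 + E(593))*(-242794 - 98099/(265*1214)) = (406910 + (62550 + 593² + 503*593))*(-242794 - 98099/(265*1214)) = (406910 + (62550 + 351649 + 298279))*(-242794 - 98099/321710) = (406910 + 712478)*(-242794 - 98099*1/321710) = 1119388*(-242794 - 98099/321710) = 1119388*(-78109355839/321710) = -43717337806953266/160855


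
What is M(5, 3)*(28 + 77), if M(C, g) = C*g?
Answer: 1575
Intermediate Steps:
M(5, 3)*(28 + 77) = (5*3)*(28 + 77) = 15*105 = 1575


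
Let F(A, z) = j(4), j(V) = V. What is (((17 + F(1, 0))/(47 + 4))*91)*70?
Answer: 44590/17 ≈ 2622.9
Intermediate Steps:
F(A, z) = 4
(((17 + F(1, 0))/(47 + 4))*91)*70 = (((17 + 4)/(47 + 4))*91)*70 = ((21/51)*91)*70 = ((21*(1/51))*91)*70 = ((7/17)*91)*70 = (637/17)*70 = 44590/17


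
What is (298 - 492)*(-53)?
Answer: 10282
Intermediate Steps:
(298 - 492)*(-53) = -194*(-53) = 10282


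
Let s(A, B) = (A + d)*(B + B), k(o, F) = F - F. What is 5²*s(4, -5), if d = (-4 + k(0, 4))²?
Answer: -5000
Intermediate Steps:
k(o, F) = 0
d = 16 (d = (-4 + 0)² = (-4)² = 16)
s(A, B) = 2*B*(16 + A) (s(A, B) = (A + 16)*(B + B) = (16 + A)*(2*B) = 2*B*(16 + A))
5²*s(4, -5) = 5²*(2*(-5)*(16 + 4)) = 25*(2*(-5)*20) = 25*(-200) = -5000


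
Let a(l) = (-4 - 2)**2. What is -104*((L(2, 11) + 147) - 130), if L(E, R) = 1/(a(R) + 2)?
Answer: -33644/19 ≈ -1770.7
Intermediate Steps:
a(l) = 36 (a(l) = (-6)**2 = 36)
L(E, R) = 1/38 (L(E, R) = 1/(36 + 2) = 1/38)
-104*((L(2, 11) + 147) - 130) = -104*((1/38 + 147) - 130) = -104*(5587/38 - 130) = -104*647/38 = -33644/19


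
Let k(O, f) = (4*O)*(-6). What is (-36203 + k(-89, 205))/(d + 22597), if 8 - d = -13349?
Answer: -34067/35954 ≈ -0.94752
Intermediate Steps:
d = 13357 (d = 8 - 1*(-13349) = 8 + 13349 = 13357)
k(O, f) = -24*O
(-36203 + k(-89, 205))/(d + 22597) = (-36203 - 24*(-89))/(13357 + 22597) = (-36203 + 2136)/35954 = -34067*1/35954 = -34067/35954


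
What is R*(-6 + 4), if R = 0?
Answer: 0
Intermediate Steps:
R*(-6 + 4) = 0*(-6 + 4) = 0*(-2) = 0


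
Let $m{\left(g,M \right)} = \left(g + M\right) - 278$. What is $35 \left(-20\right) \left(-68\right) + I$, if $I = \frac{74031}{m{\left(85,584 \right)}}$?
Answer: $\frac{18685631}{391} \approx 47789.0$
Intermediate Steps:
$m{\left(g,M \right)} = -278 + M + g$ ($m{\left(g,M \right)} = \left(M + g\right) - 278 = -278 + M + g$)
$I = \frac{74031}{391}$ ($I = \frac{74031}{-278 + 584 + 85} = \frac{74031}{391} \approx 189.34$)
$35 \left(-20\right) \left(-68\right) + I = 35 \left(-20\right) \left(-68\right) + \frac{74031}{391} = \left(-700\right) \left(-68\right) + \frac{74031}{391} = 47600 + \frac{74031}{391} = \frac{18685631}{391}$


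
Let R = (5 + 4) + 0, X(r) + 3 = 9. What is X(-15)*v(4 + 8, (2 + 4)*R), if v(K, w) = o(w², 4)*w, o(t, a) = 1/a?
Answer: 81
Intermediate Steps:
X(r) = 6 (X(r) = -3 + 9 = 6)
R = 9 (R = 9 + 0 = 9)
v(K, w) = w/4
X(-15)*v(4 + 8, (2 + 4)*R) = 6*(((2 + 4)*9)/4) = 6*((6*9)/4) = 6*((¼)*54) = 6*(27/2) = 81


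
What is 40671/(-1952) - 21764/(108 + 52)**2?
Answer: -8466101/390400 ≈ -21.686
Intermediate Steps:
40671/(-1952) - 21764/(108 + 52)**2 = 40671*(-1/1952) - 21764/(160**2) = -40671/1952 - 21764/25600 = -40671/1952 - 21764*1/25600 = -40671/1952 - 5441/6400 = -8466101/390400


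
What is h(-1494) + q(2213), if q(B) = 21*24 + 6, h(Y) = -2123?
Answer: -1613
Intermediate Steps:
q(B) = 510 (q(B) = 504 + 6 = 510)
h(-1494) + q(2213) = -2123 + 510 = -1613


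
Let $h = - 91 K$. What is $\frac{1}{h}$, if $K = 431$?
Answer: $- \frac{1}{39221} \approx -2.5497 \cdot 10^{-5}$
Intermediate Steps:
$h = -39221$ ($h = \left(-91\right) 431 = -39221$)
$\frac{1}{h} = \frac{1}{-39221} = - \frac{1}{39221}$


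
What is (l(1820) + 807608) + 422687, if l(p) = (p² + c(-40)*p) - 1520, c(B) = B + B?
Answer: 4395575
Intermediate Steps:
c(B) = 2*B
l(p) = -1520 + p² - 80*p (l(p) = (p² + (2*(-40))*p) - 1520 = (p² - 80*p) - 1520 = -1520 + p² - 80*p)
(l(1820) + 807608) + 422687 = ((-1520 + 1820² - 80*1820) + 807608) + 422687 = ((-1520 + 3312400 - 145600) + 807608) + 422687 = (3165280 + 807608) + 422687 = 3972888 + 422687 = 4395575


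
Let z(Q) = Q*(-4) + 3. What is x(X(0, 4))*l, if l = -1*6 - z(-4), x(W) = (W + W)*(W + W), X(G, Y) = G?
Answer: 0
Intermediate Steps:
z(Q) = 3 - 4*Q (z(Q) = -4*Q + 3 = 3 - 4*Q)
x(W) = 4*W**2 (x(W) = (2*W)*(2*W) = 4*W**2)
l = -25 (l = -1*6 - (3 - 4*(-4)) = -6 - (3 + 16) = -6 - 1*19 = -6 - 19 = -25)
x(X(0, 4))*l = (4*0**2)*(-25) = (4*0)*(-25) = 0*(-25) = 0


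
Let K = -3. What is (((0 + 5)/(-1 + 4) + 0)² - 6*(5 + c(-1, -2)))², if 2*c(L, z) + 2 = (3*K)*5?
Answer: 1048576/81 ≈ 12945.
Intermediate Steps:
c(L, z) = -47/2 (c(L, z) = -1 + ((3*(-3))*5)/2 = -1 + (-9*5)/2 = -1 + (½)*(-45) = -1 - 45/2 = -47/2)
(((0 + 5)/(-1 + 4) + 0)² - 6*(5 + c(-1, -2)))² = (((0 + 5)/(-1 + 4) + 0)² - 6*(5 - 47/2))² = ((5/3 + 0)² - 6*(-37/2))² = ((5*(⅓) + 0)² + 111)² = ((5/3 + 0)² + 111)² = ((5/3)² + 111)² = (25/9 + 111)² = (1024/9)² = 1048576/81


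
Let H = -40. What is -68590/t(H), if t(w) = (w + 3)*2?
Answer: 34295/37 ≈ 926.89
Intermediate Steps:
t(w) = 6 + 2*w (t(w) = (3 + w)*2 = 6 + 2*w)
-68590/t(H) = -68590/(6 + 2*(-40)) = -68590/(6 - 80) = -68590/(-74) = -68590*(-1/74) = 34295/37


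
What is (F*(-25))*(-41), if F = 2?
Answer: 2050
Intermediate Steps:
(F*(-25))*(-41) = (2*(-25))*(-41) = -50*(-41) = 2050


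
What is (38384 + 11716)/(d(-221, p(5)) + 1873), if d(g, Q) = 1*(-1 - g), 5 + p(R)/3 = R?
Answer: 50100/2093 ≈ 23.937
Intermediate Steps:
p(R) = -15 + 3*R
d(g, Q) = -1 - g
(38384 + 11716)/(d(-221, p(5)) + 1873) = (38384 + 11716)/((-1 - 1*(-221)) + 1873) = 50100/((-1 + 221) + 1873) = 50100/(220 + 1873) = 50100/2093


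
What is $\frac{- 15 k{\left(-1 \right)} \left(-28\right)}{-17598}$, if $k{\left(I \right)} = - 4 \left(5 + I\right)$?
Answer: $\frac{160}{419} \approx 0.38186$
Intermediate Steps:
$k{\left(I \right)} = -20 - 4 I$
$\frac{- 15 k{\left(-1 \right)} \left(-28\right)}{-17598} = \frac{- 15 \left(-20 - -4\right) \left(-28\right)}{-17598} = - 15 \left(-20 + 4\right) \left(-28\right) \left(- \frac{1}{17598}\right) = \left(-15\right) \left(-16\right) \left(-28\right) \left(- \frac{1}{17598}\right) = 240 \left(-28\right) \left(- \frac{1}{17598}\right) = \left(-6720\right) \left(- \frac{1}{17598}\right) = \frac{160}{419}$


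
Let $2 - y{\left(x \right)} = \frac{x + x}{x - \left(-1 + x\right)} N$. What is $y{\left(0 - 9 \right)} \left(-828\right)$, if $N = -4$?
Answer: $57960$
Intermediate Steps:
$y{\left(x \right)} = 2 + 8 x$ ($y{\left(x \right)} = 2 - \frac{x + x}{x - \left(-1 + x\right)} \left(-4\right) = 2 - \frac{2 x}{1} \left(-4\right) = 2 - 2 x 1 \left(-4\right) = 2 - 2 x \left(-4\right) = 2 - - 8 x = 2 + 8 x$)
$y{\left(0 - 9 \right)} \left(-828\right) = \left(2 + 8 \left(0 - 9\right)\right) \left(-828\right) = \left(2 + 8 \left(-9\right)\right) \left(-828\right) = \left(2 - 72\right) \left(-828\right) = \left(-70\right) \left(-828\right) = 57960$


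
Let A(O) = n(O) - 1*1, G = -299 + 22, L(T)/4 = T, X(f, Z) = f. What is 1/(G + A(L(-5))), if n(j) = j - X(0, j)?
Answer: -1/298 ≈ -0.0033557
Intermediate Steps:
L(T) = 4*T
G = -277
n(j) = j (n(j) = j - 1*0 = j + 0 = j)
A(O) = -1 + O (A(O) = O - 1*1 = O - 1 = -1 + O)
1/(G + A(L(-5))) = 1/(-277 + (-1 + 4*(-5))) = 1/(-277 + (-1 - 20)) = 1/(-277 - 21) = 1/(-298) = -1/298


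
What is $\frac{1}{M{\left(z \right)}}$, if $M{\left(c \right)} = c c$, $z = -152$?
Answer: $\frac{1}{23104} \approx 4.3283 \cdot 10^{-5}$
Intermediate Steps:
$M{\left(c \right)} = c^{2}$
$\frac{1}{M{\left(z \right)}} = \frac{1}{\left(-152\right)^{2}} = \frac{1}{23104}$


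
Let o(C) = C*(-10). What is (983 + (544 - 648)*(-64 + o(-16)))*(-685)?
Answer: 6165685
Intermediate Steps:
o(C) = -10*C
(983 + (544 - 648)*(-64 + o(-16)))*(-685) = (983 + (544 - 648)*(-64 - 10*(-16)))*(-685) = (983 - 104*(-64 + 160))*(-685) = (983 - 104*96)*(-685) = (983 - 9984)*(-685) = -9001*(-685) = 6165685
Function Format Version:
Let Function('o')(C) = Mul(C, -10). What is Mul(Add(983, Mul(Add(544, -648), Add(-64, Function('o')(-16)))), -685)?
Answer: 6165685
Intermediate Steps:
Function('o')(C) = Mul(-10, C)
Mul(Add(983, Mul(Add(544, -648), Add(-64, Function('o')(-16)))), -685) = Mul(Add(983, Mul(Add(544, -648), Add(-64, Mul(-10, -16)))), -685) = Mul(Add(983, Mul(-104, Add(-64, 160))), -685) = Mul(Add(983, Mul(-104, 96)), -685) = Mul(Add(983, -9984), -685) = Mul(-9001, -685) = 6165685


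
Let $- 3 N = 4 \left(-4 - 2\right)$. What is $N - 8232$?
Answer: $-8224$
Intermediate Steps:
$N = 8$ ($N = - \frac{4 \left(-4 - 2\right)}{3} = - \frac{4 \left(-6\right)}{3} = \left(- \frac{1}{3}\right) \left(-24\right) = 8$)
$N - 8232 = 8 - 8232 = -8224$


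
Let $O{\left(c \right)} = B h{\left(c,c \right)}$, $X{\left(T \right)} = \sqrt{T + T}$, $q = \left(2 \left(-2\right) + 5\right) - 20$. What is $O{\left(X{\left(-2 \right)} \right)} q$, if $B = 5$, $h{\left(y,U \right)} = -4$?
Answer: $380$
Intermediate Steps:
$q = -19$ ($q = \left(-4 + 5\right) - 20 = 1 - 20 = -19$)
$X{\left(T \right)} = \sqrt{2} \sqrt{T}$ ($X{\left(T \right)} = \sqrt{2 T} = \sqrt{2} \sqrt{T}$)
$O{\left(c \right)} = -20$ ($O{\left(c \right)} = 5 \left(-4\right) = -20$)
$O{\left(X{\left(-2 \right)} \right)} q = \left(-20\right) \left(-19\right) = 380$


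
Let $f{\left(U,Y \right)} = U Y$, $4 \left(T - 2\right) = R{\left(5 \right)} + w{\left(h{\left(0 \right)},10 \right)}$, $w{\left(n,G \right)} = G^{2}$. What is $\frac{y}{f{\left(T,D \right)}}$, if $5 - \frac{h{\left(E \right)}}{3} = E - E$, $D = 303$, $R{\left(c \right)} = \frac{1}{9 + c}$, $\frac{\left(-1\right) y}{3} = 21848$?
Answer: $- \frac{1223488}{152813} \approx -8.0064$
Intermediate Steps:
$y = -65544$ ($y = \left(-3\right) 21848 = -65544$)
$h{\left(E \right)} = 15$ ($h{\left(E \right)} = 15 - 3 \left(E - E\right) = 15 - 0 = 15 + 0 = 15$)
$T = \frac{1513}{56}$ ($T = 2 + \frac{\frac{1}{9 + 5} + 10^{2}}{4} = 2 + \frac{\frac{1}{14} + 100}{4} = 2 + \frac{1}{4} \cdot \frac{1401}{14} = 2 + \frac{1401}{56} = \frac{1513}{56} \approx 27.018$)
$\frac{y}{f{\left(T,D \right)}} = - \frac{65544}{\frac{1513}{56} \cdot 303} = - \frac{65544}{\frac{458439}{56}} = \left(-65544\right) \frac{56}{458439} = - \frac{1223488}{152813}$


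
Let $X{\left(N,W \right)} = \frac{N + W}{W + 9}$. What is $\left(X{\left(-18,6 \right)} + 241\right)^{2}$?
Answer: $\frac{1442401}{25} \approx 57696.0$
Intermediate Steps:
$X{\left(N,W \right)} = \frac{N + W}{9 + W}$
$\left(X{\left(-18,6 \right)} + 241\right)^{2} = \left(\frac{-18 + 6}{9 + 6} + 241\right)^{2} = \left(\frac{1}{15} \left(-12\right) + 241\right)^{2} = \left(- \frac{4}{5} + 241\right)^{2} = \left(\frac{1201}{5}\right)^{2} = \frac{1442401}{25}$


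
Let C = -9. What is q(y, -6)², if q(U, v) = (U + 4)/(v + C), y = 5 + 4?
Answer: 169/225 ≈ 0.75111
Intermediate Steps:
y = 9
q(U, v) = (4 + U)/(-9 + v) (q(U, v) = (U + 4)/(v - 9) = (4 + U)/(-9 + v))
q(y, -6)² = ((4 + 9)/(-9 - 6))² = (13/(-15))² = (-1/15*13)² = (-13/15)² = 169/225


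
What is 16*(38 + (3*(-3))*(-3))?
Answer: 1040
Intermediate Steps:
16*(38 + (3*(-3))*(-3)) = 16*(38 - 9*(-3)) = 16*(38 + 27) = 16*65 = 1040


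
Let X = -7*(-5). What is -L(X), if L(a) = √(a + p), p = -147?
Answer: -4*I*√7 ≈ -10.583*I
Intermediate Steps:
X = 35
L(a) = √(-147 + a) (L(a) = √(a - 147) = √(-147 + a))
-L(X) = -√(-147 + 35) = -√(-112) = -4*I*√7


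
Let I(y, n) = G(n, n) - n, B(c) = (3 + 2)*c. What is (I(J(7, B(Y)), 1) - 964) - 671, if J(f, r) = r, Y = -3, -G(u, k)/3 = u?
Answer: -1639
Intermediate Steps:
G(u, k) = -3*u
B(c) = 5*c
I(y, n) = -4*n (I(y, n) = -3*n - n = -4*n)
(I(J(7, B(Y)), 1) - 964) - 671 = (-4*1 - 964) - 671 = (-4 - 964) - 671 = -968 - 671 = -1639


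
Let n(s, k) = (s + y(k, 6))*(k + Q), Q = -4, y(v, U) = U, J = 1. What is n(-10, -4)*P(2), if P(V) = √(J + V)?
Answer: 32*√3 ≈ 55.426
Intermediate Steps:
P(V) = √(1 + V)
n(s, k) = (-4 + k)*(6 + s) (n(s, k) = (s + 6)*(k - 4) = (6 + s)*(-4 + k) = (-4 + k)*(6 + s))
n(-10, -4)*P(2) = (-24 - 4*(-10) + 6*(-4) - 4*(-10))*√(1 + 2) = (-24 + 40 - 24 + 40)*√3 = 32*√3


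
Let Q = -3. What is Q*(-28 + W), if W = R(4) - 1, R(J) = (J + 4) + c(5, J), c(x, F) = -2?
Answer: 69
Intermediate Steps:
R(J) = 2 + J (R(J) = (J + 4) - 2 = (4 + J) - 2 = 2 + J)
W = 5 (W = (2 + 4) - 1 = 6 - 1 = 5)
Q*(-28 + W) = -3*(-28 + 5) = -3*(-23) = 69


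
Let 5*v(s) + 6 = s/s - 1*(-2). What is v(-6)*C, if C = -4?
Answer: 12/5 ≈ 2.4000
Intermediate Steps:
v(s) = -⅗ (v(s) = -6/5 + (s/s - 1*(-2))/5 = -6/5 + (1 + 2)/5 = -6/5 + (⅕)*3 = -6/5 + ⅗ = -⅗)
v(-6)*C = -⅗*(-4) = 12/5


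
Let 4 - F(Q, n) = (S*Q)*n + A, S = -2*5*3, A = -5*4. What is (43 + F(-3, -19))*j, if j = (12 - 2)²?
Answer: 177700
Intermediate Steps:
A = -20
S = -30 (S = -10*3 = -30)
j = 100 (j = 10² = 100)
F(Q, n) = 24 + 30*Q*n (F(Q, n) = 4 - ((-30*Q)*n - 20) = 4 - (-30*Q*n - 20) = 4 - (-20 - 30*Q*n) = 4 + (20 + 30*Q*n) = 24 + 30*Q*n)
(43 + F(-3, -19))*j = (43 + (24 + 30*(-3)*(-19)))*100 = (43 + (24 + 1710))*100 = (43 + 1734)*100 = 1777*100 = 177700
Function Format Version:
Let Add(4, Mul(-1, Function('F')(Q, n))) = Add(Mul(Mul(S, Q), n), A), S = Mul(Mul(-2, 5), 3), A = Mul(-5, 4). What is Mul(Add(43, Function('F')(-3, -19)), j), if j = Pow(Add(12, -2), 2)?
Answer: 177700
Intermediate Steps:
A = -20
S = -30 (S = Mul(-10, 3) = -30)
j = 100 (j = Pow(10, 2) = 100)
Function('F')(Q, n) = Add(24, Mul(30, Q, n)) (Function('F')(Q, n) = Add(4, Mul(-1, Add(Mul(Mul(-30, Q), n), -20))) = Add(4, Mul(-1, Add(Mul(-30, Q, n), -20))) = Add(4, Mul(-1, Add(-20, Mul(-30, Q, n)))) = Add(4, Add(20, Mul(30, Q, n))) = Add(24, Mul(30, Q, n)))
Mul(Add(43, Function('F')(-3, -19)), j) = Mul(Add(43, Add(24, Mul(30, -3, -19))), 100) = Mul(Add(43, Add(24, 1710)), 100) = Mul(Add(43, 1734), 100) = Mul(1777, 100) = 177700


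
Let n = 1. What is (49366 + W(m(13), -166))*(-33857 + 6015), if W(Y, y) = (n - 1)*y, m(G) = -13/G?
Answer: -1374448172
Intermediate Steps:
W(Y, y) = 0 (W(Y, y) = (1 - 1)*y = 0*y = 0)
(49366 + W(m(13), -166))*(-33857 + 6015) = (49366 + 0)*(-33857 + 6015) = 49366*(-27842) = -1374448172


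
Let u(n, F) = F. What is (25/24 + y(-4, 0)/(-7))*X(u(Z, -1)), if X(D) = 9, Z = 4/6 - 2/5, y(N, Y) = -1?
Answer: 597/56 ≈ 10.661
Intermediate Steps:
Z = 4/15 (Z = 4*(1/6) - 2*1/5 = 2/3 - 2/5 = 4/15 ≈ 0.26667)
(25/24 + y(-4, 0)/(-7))*X(u(Z, -1)) = (25/24 - 1/(-7))*9 = (25*(1/24) - 1*(-1/7))*9 = (25/24 + 1/7)*9 = (199/168)*9 = 597/56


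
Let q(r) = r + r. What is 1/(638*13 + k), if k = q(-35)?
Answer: 1/8224 ≈ 0.00012160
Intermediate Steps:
q(r) = 2*r
k = -70 (k = 2*(-35) = -70)
1/(638*13 + k) = 1/(638*13 - 70) = 1/(8294 - 70) = 1/8224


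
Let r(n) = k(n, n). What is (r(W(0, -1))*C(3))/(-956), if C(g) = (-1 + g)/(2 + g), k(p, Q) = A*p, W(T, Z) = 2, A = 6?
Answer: -6/1195 ≈ -0.0050209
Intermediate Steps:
k(p, Q) = 6*p
C(g) = (-1 + g)/(2 + g)
r(n) = 6*n
(r(W(0, -1))*C(3))/(-956) = ((6*2)*((-1 + 3)/(2 + 3)))/(-956) = (12*(2/5))*(-1/956) = (12*((⅕)*2))*(-1/956) = (12*(⅖))*(-1/956) = (24/5)*(-1/956) = -6/1195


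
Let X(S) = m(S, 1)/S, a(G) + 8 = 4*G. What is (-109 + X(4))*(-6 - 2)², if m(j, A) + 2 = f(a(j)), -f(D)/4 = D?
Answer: -7520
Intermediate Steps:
a(G) = -8 + 4*G
f(D) = -4*D
m(j, A) = 30 - 16*j (m(j, A) = -2 - 4*(-8 + 4*j) = -2 + (32 - 16*j) = 30 - 16*j)
X(S) = (30 - 16*S)/S
(-109 + X(4))*(-6 - 2)² = (-109 + (-16 + 30/4))*(-6 - 2)² = (-109 + (-16 + 30*(¼)))*(-8)² = (-109 + (-16 + 15/2))*64 = (-109 - 17/2)*64 = -235/2*64 = -7520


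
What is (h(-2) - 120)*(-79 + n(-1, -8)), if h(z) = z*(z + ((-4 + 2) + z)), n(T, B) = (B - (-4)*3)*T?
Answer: 8964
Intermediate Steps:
n(T, B) = T*(12 + B) (n(T, B) = (B - 1*(-12))*T = (B + 12)*T = (12 + B)*T = T*(12 + B))
h(z) = z*(-2 + 2*z) (h(z) = z*(z + (-2 + z)) = z*(-2 + 2*z))
(h(-2) - 120)*(-79 + n(-1, -8)) = (2*(-2)*(-1 - 2) - 120)*(-79 - (12 - 8)) = (2*(-2)*(-3) - 120)*(-79 - 1*4) = (12 - 120)*(-79 - 4) = -108*(-83) = 8964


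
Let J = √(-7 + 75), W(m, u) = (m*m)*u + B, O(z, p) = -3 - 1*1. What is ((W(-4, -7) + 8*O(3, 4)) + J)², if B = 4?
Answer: 19668 - 560*√17 ≈ 17359.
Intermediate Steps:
O(z, p) = -4 (O(z, p) = -3 - 1 = -4)
W(m, u) = 4 + u*m² (W(m, u) = (m*m)*u + 4 = m²*u + 4 = u*m² + 4 = 4 + u*m²)
J = 2*√17 (J = √68 = 2*√17 ≈ 8.2462)
((W(-4, -7) + 8*O(3, 4)) + J)² = (((4 - 7*(-4)²) + 8*(-4)) + 2*√17)² = (((4 - 7*16) - 32) + 2*√17)² = (((4 - 112) - 32) + 2*√17)² = ((-108 - 32) + 2*√17)² = (-140 + 2*√17)²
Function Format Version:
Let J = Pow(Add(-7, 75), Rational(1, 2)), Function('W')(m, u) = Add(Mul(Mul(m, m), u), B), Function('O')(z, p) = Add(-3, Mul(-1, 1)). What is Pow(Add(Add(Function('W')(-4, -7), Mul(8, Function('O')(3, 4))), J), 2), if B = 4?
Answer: Add(19668, Mul(-560, Pow(17, Rational(1, 2)))) ≈ 17359.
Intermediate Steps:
Function('O')(z, p) = -4 (Function('O')(z, p) = Add(-3, -1) = -4)
Function('W')(m, u) = Add(4, Mul(u, Pow(m, 2))) (Function('W')(m, u) = Add(Mul(Mul(m, m), u), 4) = Add(Mul(Pow(m, 2), u), 4) = Add(Mul(u, Pow(m, 2)), 4) = Add(4, Mul(u, Pow(m, 2))))
J = Mul(2, Pow(17, Rational(1, 2))) (J = Pow(68, Rational(1, 2)) = Mul(2, Pow(17, Rational(1, 2))) ≈ 8.2462)
Pow(Add(Add(Function('W')(-4, -7), Mul(8, Function('O')(3, 4))), J), 2) = Pow(Add(Add(Add(4, Mul(-7, Pow(-4, 2))), Mul(8, -4)), Mul(2, Pow(17, Rational(1, 2)))), 2) = Pow(Add(Add(Add(4, Mul(-7, 16)), -32), Mul(2, Pow(17, Rational(1, 2)))), 2) = Pow(Add(Add(Add(4, -112), -32), Mul(2, Pow(17, Rational(1, 2)))), 2) = Pow(Add(Add(-108, -32), Mul(2, Pow(17, Rational(1, 2)))), 2) = Pow(Add(-140, Mul(2, Pow(17, Rational(1, 2)))), 2)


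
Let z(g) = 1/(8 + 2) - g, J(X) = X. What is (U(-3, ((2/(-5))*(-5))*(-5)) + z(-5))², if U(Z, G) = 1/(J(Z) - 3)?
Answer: 5476/225 ≈ 24.338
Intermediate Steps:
z(g) = ⅒ - g (z(g) = 1/10 - g = ⅒ - g)
U(Z, G) = 1/(-3 + Z) (U(Z, G) = 1/(Z - 3) = 1/(-3 + Z))
(U(-3, ((2/(-5))*(-5))*(-5)) + z(-5))² = (1/(-3 - 3) + (⅒ - 1*(-5)))² = (1/(-6) + (⅒ + 5))² = (-⅙ + 51/10)² = (74/15)² = 5476/225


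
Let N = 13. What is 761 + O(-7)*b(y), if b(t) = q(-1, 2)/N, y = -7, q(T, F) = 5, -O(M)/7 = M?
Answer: 10138/13 ≈ 779.85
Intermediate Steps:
O(M) = -7*M
b(t) = 5/13
761 + O(-7)*b(y) = 761 - 7*(-7)*(5/13) = 761 + 49*(5/13) = 761 + 245/13 = 10138/13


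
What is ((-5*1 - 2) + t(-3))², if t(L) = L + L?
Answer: 169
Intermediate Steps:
t(L) = 2*L
((-5*1 - 2) + t(-3))² = ((-5*1 - 2) + 2*(-3))² = ((-5 - 2) - 6)² = (-7 - 6)² = (-13)² = 169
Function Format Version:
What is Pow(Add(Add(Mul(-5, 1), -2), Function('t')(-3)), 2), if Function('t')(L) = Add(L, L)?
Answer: 169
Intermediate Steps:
Function('t')(L) = Mul(2, L)
Pow(Add(Add(Mul(-5, 1), -2), Function('t')(-3)), 2) = Pow(Add(Add(Mul(-5, 1), -2), Mul(2, -3)), 2) = Pow(Add(Add(-5, -2), -6), 2) = Pow(Add(-7, -6), 2) = Pow(-13, 2) = 169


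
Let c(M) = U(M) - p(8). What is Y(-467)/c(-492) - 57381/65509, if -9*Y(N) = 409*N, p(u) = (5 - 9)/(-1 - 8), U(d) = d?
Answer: -12766728119/290335888 ≈ -43.972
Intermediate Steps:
p(u) = 4/9 (p(u) = -4/(-9) = -4*(-⅑) = 4/9)
Y(N) = -409*N/9
c(M) = -4/9 + M (c(M) = M - 1*4/9 = M - 4/9 = -4/9 + M)
Y(-467)/c(-492) - 57381/65509 = (-409/9*(-467))/(-4/9 - 492) - 57381/65509 = 191003/(9*(-4432/9)) - 57381*1/65509 = (191003/9)*(-9/4432) - 57381/65509 = -191003/4432 - 57381/65509 = -12766728119/290335888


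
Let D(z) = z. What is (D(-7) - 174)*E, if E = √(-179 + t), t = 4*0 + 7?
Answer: -362*I*√43 ≈ -2373.8*I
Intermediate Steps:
t = 7 (t = 0 + 7 = 7)
E = 2*I*√43 (E = √(-179 + 7) = √(-172) = 2*I*√43 ≈ 13.115*I)
(D(-7) - 174)*E = (-7 - 174)*(2*I*√43) = -362*I*√43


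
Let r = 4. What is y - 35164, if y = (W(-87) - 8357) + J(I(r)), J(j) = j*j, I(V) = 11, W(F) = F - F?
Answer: -43400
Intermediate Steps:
W(F) = 0
J(j) = j²
y = -8236 (y = (0 - 8357) + 11² = -8357 + 121 = -8236)
y - 35164 = -8236 - 35164 = -43400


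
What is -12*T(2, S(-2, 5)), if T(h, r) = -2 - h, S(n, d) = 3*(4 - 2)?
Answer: 48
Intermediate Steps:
S(n, d) = 6 (S(n, d) = 3*2 = 6)
-12*T(2, S(-2, 5)) = -12*(-2 - 1*2) = -12*(-2 - 2) = -12*(-4) = 48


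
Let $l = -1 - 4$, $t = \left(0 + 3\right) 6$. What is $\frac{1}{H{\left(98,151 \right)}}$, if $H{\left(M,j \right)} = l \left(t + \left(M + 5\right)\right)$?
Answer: $- \frac{1}{605} \approx -0.0016529$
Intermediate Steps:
$t = 18$ ($t = 3 \cdot 6 = 18$)
$l = -5$
$H{\left(M,j \right)} = -115 - 5 M$ ($H{\left(M,j \right)} = - 5 \left(18 + \left(M + 5\right)\right) = - 5 \left(18 + \left(5 + M\right)\right) = - 5 \left(23 + M\right) = -115 - 5 M$)
$\frac{1}{H{\left(98,151 \right)}} = \frac{1}{-115 - 490} = \frac{1}{-605} = - \frac{1}{605}$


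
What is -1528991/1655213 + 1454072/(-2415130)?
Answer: -3049755455583/1998777286345 ≈ -1.5258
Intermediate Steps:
-1528991/1655213 + 1454072/(-2415130) = -1528991*1/1655213 + 1454072*(-1/2415130) = -1528991/1655213 - 727036/1207565 = -3049755455583/1998777286345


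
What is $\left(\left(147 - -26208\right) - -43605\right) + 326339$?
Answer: $396299$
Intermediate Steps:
$\left(\left(147 - -26208\right) - -43605\right) + 326339 = \left(\left(147 + 26208\right) + 43605\right) + 326339 = \left(26355 + 43605\right) + 326339 = 69960 + 326339 = 396299$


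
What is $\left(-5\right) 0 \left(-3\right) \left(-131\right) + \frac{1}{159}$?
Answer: $\frac{1}{159} \approx 0.0062893$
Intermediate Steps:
$\left(-5\right) 0 \left(-3\right) \left(-131\right) + \frac{1}{159} = 0 \left(-3\right) \left(-131\right) + \frac{1}{159} = 0 \left(-131\right) + \frac{1}{159} = 0 + \frac{1}{159} = \frac{1}{159}$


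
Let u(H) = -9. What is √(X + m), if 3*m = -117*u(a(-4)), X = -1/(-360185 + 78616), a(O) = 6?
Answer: 8*√434807296870/281569 ≈ 18.735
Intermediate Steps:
X = 1/281569 (X = -1/(-281569) = -1*(-1/281569) = 1/281569 ≈ 3.5515e-6)
m = 351 (m = (-117*(-9))/3 = (⅓)*1053 = 351)
√(X + m) = √(1/281569 + 351) = √(98830720/281569) = 8*√434807296870/281569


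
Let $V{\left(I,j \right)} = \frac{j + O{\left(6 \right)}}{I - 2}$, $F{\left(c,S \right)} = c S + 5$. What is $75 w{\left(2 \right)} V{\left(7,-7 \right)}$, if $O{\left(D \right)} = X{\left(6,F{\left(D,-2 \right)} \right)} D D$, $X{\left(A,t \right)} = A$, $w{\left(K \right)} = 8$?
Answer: $25080$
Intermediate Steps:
$F{\left(c,S \right)} = 5 + S c$ ($F{\left(c,S \right)} = S c + 5 = 5 + S c$)
$O{\left(D \right)} = 6 D^{2}$ ($O{\left(D \right)} = 6 D D = 6 D^{2}$)
$V{\left(I,j \right)} = \frac{216 + j}{-2 + I}$ ($V{\left(I,j \right)} = \frac{j + 6 \cdot 6^{2}}{I - 2} = \frac{j + 6 \cdot 36}{-2 + I} = \frac{j + 216}{-2 + I} = \frac{216 + j}{-2 + I}$)
$75 w{\left(2 \right)} V{\left(7,-7 \right)} = 75 \cdot 8 \frac{216 - 7}{-2 + 7} = 600 \cdot \frac{1}{5} \cdot 209 = 600 \cdot \frac{209}{5} = 25080$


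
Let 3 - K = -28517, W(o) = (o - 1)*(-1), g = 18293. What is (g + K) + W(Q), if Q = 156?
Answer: 46658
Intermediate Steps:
W(o) = 1 - o (W(o) = (-1 + o)*(-1) = 1 - o)
K = 28520 (K = 3 - 1*(-28517) = 3 + 28517 = 28520)
(g + K) + W(Q) = (18293 + 28520) + (1 - 1*156) = 46813 + (1 - 156) = 46813 - 155 = 46658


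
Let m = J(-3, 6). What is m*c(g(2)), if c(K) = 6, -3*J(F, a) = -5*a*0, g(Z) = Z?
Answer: 0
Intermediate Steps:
J(F, a) = 0 (J(F, a) = -(-5*a)*0/3 = -1/3*0 = 0)
m = 0
m*c(g(2)) = 0*6 = 0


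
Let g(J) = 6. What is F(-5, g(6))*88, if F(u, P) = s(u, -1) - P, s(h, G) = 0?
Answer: -528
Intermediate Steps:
F(u, P) = -P (F(u, P) = 0 - P = -P)
F(-5, g(6))*88 = -1*6*88 = -6*88 = -528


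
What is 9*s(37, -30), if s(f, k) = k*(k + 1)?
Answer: 7830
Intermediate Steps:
s(f, k) = k*(1 + k)
9*s(37, -30) = 9*(-30*(1 - 30)) = 9*(-30*(-29)) = 9*870 = 7830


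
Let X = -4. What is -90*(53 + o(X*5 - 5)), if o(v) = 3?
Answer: -5040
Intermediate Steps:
-90*(53 + o(X*5 - 5)) = -90*(53 + 3) = -90*56 = -5040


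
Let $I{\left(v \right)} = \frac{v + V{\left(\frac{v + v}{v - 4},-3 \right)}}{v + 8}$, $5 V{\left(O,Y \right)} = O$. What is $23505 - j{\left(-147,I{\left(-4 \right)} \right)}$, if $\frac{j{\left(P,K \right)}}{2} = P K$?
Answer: $\frac{232257}{10} \approx 23226.0$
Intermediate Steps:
$V{\left(O,Y \right)} = \frac{O}{5}$
$I{\left(v \right)} = \frac{v + \frac{2 v}{5 \left(-4 + v\right)}}{8 + v}$ ($I{\left(v \right)} = \frac{v + \frac{\left(v + v\right) \frac{1}{v - 4}}{5}}{v + 8} = \frac{v + \frac{2 v \frac{1}{-4 + v}}{5}}{8 + v} = \frac{v + \frac{2 v}{5 \left(-4 + v\right)}}{8 + v}$)
$j{\left(P,K \right)} = 2 K P$ ($j{\left(P,K \right)} = 2 P K = 2 K P$)
$23505 - j{\left(-147,I{\left(-4 \right)} \right)} = 23505 - 2 \cdot \frac{1}{5} \left(-4\right) \frac{1}{-4 - 4} \frac{1}{8 - 4} \left(-18 + 5 \left(-4\right)\right) \left(-147\right) = 23505 - 2 \cdot \frac{1}{5} \left(-4\right) \frac{1}{-8} \cdot \frac{1}{4} \left(-18 - 20\right) \left(-147\right) = 23505 - 2 \cdot \frac{1}{5} \left(-4\right) \left(- \frac{1}{8}\right) \frac{1}{4} \left(-38\right) \left(-147\right) = 23505 - 2 \left(- \frac{19}{20}\right) \left(-147\right) = 23505 - \frac{2793}{10} = \frac{232257}{10}$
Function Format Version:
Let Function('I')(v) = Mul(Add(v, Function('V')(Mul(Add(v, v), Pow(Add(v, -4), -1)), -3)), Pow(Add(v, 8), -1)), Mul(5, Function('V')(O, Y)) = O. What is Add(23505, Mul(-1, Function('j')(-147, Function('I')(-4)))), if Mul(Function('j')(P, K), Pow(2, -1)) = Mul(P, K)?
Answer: Rational(232257, 10) ≈ 23226.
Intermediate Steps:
Function('V')(O, Y) = Mul(Rational(1, 5), O)
Function('I')(v) = Mul(Pow(Add(8, v), -1), Add(v, Mul(Rational(2, 5), v, Pow(Add(-4, v), -1)))) (Function('I')(v) = Mul(Add(v, Mul(Rational(1, 5), Mul(Add(v, v), Pow(Add(v, -4), -1)))), Pow(Add(v, 8), -1)) = Mul(Add(v, Mul(Rational(1, 5), Mul(Mul(2, v), Pow(Add(-4, v), -1)))), Pow(Add(8, v), -1)) = Mul(Add(v, Mul(Rational(1, 5), Mul(2, v, Pow(Add(-4, v), -1)))), Pow(Add(8, v), -1)) = Mul(Add(v, Mul(Rational(2, 5), v, Pow(Add(-4, v), -1))), Pow(Add(8, v), -1)) = Mul(Pow(Add(8, v), -1), Add(v, Mul(Rational(2, 5), v, Pow(Add(-4, v), -1)))))
Function('j')(P, K) = Mul(2, K, P) (Function('j')(P, K) = Mul(2, Mul(P, K)) = Mul(2, Mul(K, P)) = Mul(2, K, P))
Add(23505, Mul(-1, Function('j')(-147, Function('I')(-4)))) = Add(23505, Mul(-1, Mul(2, Mul(Rational(1, 5), -4, Pow(Add(-4, -4), -1), Pow(Add(8, -4), -1), Add(-18, Mul(5, -4))), -147))) = Add(23505, Mul(-1, Mul(2, Mul(Rational(1, 5), -4, Pow(-8, -1), Pow(4, -1), Add(-18, -20)), -147))) = Add(23505, Mul(-1, Mul(2, Mul(Rational(1, 5), -4, Rational(-1, 8), Rational(1, 4), -38), -147))) = Add(23505, Mul(-1, Mul(2, Rational(-19, 20), -147))) = Add(23505, Mul(-1, Rational(2793, 10))) = Add(23505, Rational(-2793, 10)) = Rational(232257, 10)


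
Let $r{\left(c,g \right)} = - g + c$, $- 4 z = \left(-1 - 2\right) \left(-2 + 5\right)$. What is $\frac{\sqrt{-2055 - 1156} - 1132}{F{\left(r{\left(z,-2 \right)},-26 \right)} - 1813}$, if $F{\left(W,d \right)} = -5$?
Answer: $\frac{566}{909} - \frac{13 i \sqrt{19}}{1818} \approx 0.62266 - 0.031169 i$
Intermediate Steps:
$z = \frac{9}{4}$ ($z = - \frac{\left(-1 - 2\right) \left(-2 + 5\right)}{4} = - \frac{\left(-3\right) 3}{4} = \left(- \frac{1}{4}\right) \left(-9\right) = \frac{9}{4} \approx 2.25$)
$r{\left(c,g \right)} = c - g$
$\frac{\sqrt{-2055 - 1156} - 1132}{F{\left(r{\left(z,-2 \right)},-26 \right)} - 1813} = \frac{\sqrt{-2055 - 1156} - 1132}{-5 - 1813} = \frac{\sqrt{-3211} - 1132}{-1818} = \left(13 i \sqrt{19} - 1132\right) \left(- \frac{1}{1818}\right) = \left(-1132 + 13 i \sqrt{19}\right) \left(- \frac{1}{1818}\right) = \frac{566}{909} - \frac{13 i \sqrt{19}}{1818}$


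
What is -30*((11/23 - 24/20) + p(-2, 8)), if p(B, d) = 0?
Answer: 498/23 ≈ 21.652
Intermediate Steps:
-30*((11/23 - 24/20) + p(-2, 8)) = -30*((11/23 - 24/20) + 0) = -30*((11*(1/23) - 24*1/20) + 0) = -30*((11/23 - 6/5) + 0) = -30*(-83/115 + 0) = -30*(-83/115) = 498/23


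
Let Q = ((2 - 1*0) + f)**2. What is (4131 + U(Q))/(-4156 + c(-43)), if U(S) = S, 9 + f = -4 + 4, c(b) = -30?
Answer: -2090/2093 ≈ -0.99857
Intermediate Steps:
f = -9 (f = -9 + (-4 + 4) = -9 + 0 = -9)
Q = 49 (Q = ((2 - 1*0) - 9)**2 = ((2 + 0) - 9)**2 = (2 - 9)**2 = (-7)**2 = 49)
(4131 + U(Q))/(-4156 + c(-43)) = (4131 + 49)/(-4156 - 30) = 4180/(-4186) = 4180*(-1/4186) = -2090/2093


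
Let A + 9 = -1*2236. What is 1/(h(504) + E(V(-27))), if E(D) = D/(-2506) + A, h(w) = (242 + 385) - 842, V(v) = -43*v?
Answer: -2506/6165921 ≈ -0.00040643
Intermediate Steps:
A = -2245 (A = -9 - 1*2236 = -9 - 2236 = -2245)
h(w) = -215 (h(w) = 627 - 842 = -215)
E(D) = -2245 - D/2506 (E(D) = D/(-2506) - 2245 = -D/2506 - 2245 = -2245 - D/2506)
1/(h(504) + E(V(-27))) = 1/(-215 + (-2245 - (-43)*(-27)/2506)) = 1/(-215 + (-2245 - 1/2506*1161)) = 1/(-215 + (-2245 - 1161/2506)) = 1/(-215 - 5627131/2506) = 1/(-6165921/2506) = -2506/6165921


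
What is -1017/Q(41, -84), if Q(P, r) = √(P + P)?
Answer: -1017*√82/82 ≈ -112.31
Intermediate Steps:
Q(P, r) = √2*√P (Q(P, r) = √(2*P) = √2*√P)
-1017/Q(41, -84) = -1017*√82/82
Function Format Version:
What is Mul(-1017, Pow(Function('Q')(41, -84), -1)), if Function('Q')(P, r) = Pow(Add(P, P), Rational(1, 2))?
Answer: Mul(Rational(-1017, 82), Pow(82, Rational(1, 2))) ≈ -112.31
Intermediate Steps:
Function('Q')(P, r) = Mul(Pow(2, Rational(1, 2)), Pow(P, Rational(1, 2))) (Function('Q')(P, r) = Pow(Mul(2, P), Rational(1, 2)) = Mul(Pow(2, Rational(1, 2)), Pow(P, Rational(1, 2))))
Mul(-1017, Pow(Function('Q')(41, -84), -1)) = Mul(-1017, Pow(Mul(Pow(2, Rational(1, 2)), Pow(41, Rational(1, 2))), -1)) = Mul(-1017, Pow(Pow(82, Rational(1, 2)), -1)) = Mul(-1017, Mul(Rational(1, 82), Pow(82, Rational(1, 2)))) = Mul(Rational(-1017, 82), Pow(82, Rational(1, 2)))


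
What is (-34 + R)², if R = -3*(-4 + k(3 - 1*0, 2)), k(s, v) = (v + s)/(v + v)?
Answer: 10609/16 ≈ 663.06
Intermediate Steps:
k(s, v) = (s + v)/(2*v) (k(s, v) = (s + v)/((2*v)) = (s + v)*(1/(2*v)) = (s + v)/(2*v))
R = 33/4 (R = -3*(-4 + (½)*((3 - 1*0) + 2)/2) = -3*(-4 + (½)*(½)*((3 + 0) + 2)) = -3*(-4 + (½)*(½)*(3 + 2)) = -3*(-4 + (½)*(½)*5) = -3*(-4 + 5/4) = -3*(-11/4) = 33/4 ≈ 8.2500)
(-34 + R)² = (-34 + 33/4)² = (-103/4)² = 10609/16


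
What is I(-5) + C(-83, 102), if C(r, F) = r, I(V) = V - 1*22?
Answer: -110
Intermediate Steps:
I(V) = -22 + V (I(V) = V - 22 = -22 + V)
I(-5) + C(-83, 102) = (-22 - 5) - 83 = -27 - 83 = -110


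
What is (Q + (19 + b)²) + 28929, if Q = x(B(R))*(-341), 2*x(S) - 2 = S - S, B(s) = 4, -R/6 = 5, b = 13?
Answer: 29612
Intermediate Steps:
R = -30 (R = -6*5 = -30)
x(S) = 1 (x(S) = 1 + (S - S)/2 = 1 + (½)*0 = 1 + 0 = 1)
Q = -341 (Q = 1*(-341) = -341)
(Q + (19 + b)²) + 28929 = (-341 + (19 + 13)²) + 28929 = (-341 + 32²) + 28929 = (-341 + 1024) + 28929 = 683 + 28929 = 29612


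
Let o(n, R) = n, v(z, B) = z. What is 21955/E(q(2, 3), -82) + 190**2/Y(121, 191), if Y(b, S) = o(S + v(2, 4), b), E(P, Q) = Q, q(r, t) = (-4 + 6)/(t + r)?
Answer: -1277115/15826 ≈ -80.697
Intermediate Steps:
q(r, t) = 2/(r + t)
Y(b, S) = 2 + S (Y(b, S) = S + 2 = 2 + S)
21955/E(q(2, 3), -82) + 190**2/Y(121, 191) = 21955/(-82) + 190**2/(2 + 191) = 21955*(-1/82) + 36100/193 = -21955/82 + 36100*(1/193) = -21955/82 + 36100/193 = -1277115/15826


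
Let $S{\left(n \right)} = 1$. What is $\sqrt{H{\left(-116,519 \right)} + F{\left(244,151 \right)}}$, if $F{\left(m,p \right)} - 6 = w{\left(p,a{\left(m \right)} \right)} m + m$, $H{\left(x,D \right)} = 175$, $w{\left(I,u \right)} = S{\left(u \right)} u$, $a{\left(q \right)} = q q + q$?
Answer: $\sqrt{14586745} \approx 3819.3$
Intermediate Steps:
$a{\left(q \right)} = q + q^{2}$ ($a{\left(q \right)} = q^{2} + q = q + q^{2}$)
$w{\left(I,u \right)} = u$ ($w{\left(I,u \right)} = 1 u = u$)
$F{\left(m,p \right)} = 6 + m + m^{2} \left(1 + m\right)$ ($F{\left(m,p \right)} = 6 + \left(m \left(1 + m\right) m + m\right) = 6 + \left(m^{2} \left(1 + m\right) + m\right) = 6 + \left(m + m^{2} \left(1 + m\right)\right) = 6 + m + m^{2} \left(1 + m\right)$)
$\sqrt{H{\left(-116,519 \right)} + F{\left(244,151 \right)}} = \sqrt{175 + \left(6 + 244 + 244^{2} \left(1 + 244\right)\right)} = \sqrt{175 + \left(6 + 244 + 59536 \cdot 245\right)} = \sqrt{175 + \left(6 + 244 + 14586320\right)} = \sqrt{175 + 14586570} = \sqrt{14586745}$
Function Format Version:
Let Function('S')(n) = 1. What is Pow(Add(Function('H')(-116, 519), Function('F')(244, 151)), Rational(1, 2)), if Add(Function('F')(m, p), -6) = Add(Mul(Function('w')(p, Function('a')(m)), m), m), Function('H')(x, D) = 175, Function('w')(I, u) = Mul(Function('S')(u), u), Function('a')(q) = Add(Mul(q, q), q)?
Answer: Pow(14586745, Rational(1, 2)) ≈ 3819.3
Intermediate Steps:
Function('a')(q) = Add(q, Pow(q, 2)) (Function('a')(q) = Add(Pow(q, 2), q) = Add(q, Pow(q, 2)))
Function('w')(I, u) = u (Function('w')(I, u) = Mul(1, u) = u)
Function('F')(m, p) = Add(6, m, Mul(Pow(m, 2), Add(1, m))) (Function('F')(m, p) = Add(6, Add(Mul(Mul(m, Add(1, m)), m), m)) = Add(6, Add(Mul(Pow(m, 2), Add(1, m)), m)) = Add(6, Add(m, Mul(Pow(m, 2), Add(1, m)))) = Add(6, m, Mul(Pow(m, 2), Add(1, m))))
Pow(Add(Function('H')(-116, 519), Function('F')(244, 151)), Rational(1, 2)) = Pow(Add(175, Add(6, 244, Mul(Pow(244, 2), Add(1, 244)))), Rational(1, 2)) = Pow(Add(175, Add(6, 244, Mul(59536, 245))), Rational(1, 2)) = Pow(Add(175, Add(6, 244, 14586320)), Rational(1, 2)) = Pow(Add(175, 14586570), Rational(1, 2)) = Pow(14586745, Rational(1, 2))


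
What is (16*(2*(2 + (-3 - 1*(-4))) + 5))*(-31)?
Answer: -5456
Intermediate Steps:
(16*(2*(2 + (-3 - 1*(-4))) + 5))*(-31) = (16*(2*(2 + (-3 + 4)) + 5))*(-31) = (16*(2*(2 + 1) + 5))*(-31) = (16*(2*3 + 5))*(-31) = (16*(6 + 5))*(-31) = (16*11)*(-31) = 176*(-31) = -5456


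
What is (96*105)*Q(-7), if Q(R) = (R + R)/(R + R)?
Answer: 10080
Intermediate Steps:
Q(R) = 1 (Q(R) = (2*R)/((2*R)) = (2*R)*(1/(2*R)) = 1)
(96*105)*Q(-7) = (96*105)*1 = 10080*1 = 10080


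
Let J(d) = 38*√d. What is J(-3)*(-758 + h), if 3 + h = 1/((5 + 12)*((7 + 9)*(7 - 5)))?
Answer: -7865677*I*√3/272 ≈ -50087.0*I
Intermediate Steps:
h = -1631/544 (h = -3 + 1/((5 + 12)*((7 + 9)*(7 - 5))) = -3 + 1/(17*(16*2)) = -3 + 1/(17*32) = -3 + 1/544 = -1631/544 ≈ -2.9982)
J(-3)*(-758 + h) = (38*√(-3))*(-758 - 1631/544) = (38*(I*√3))*(-413983/544) = (38*I*√3)*(-413983/544) = -7865677*I*√3/272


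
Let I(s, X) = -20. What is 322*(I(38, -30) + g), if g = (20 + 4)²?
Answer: 179032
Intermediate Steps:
g = 576 (g = 24² = 576)
322*(I(38, -30) + g) = 322*(-20 + 576) = 322*556 = 179032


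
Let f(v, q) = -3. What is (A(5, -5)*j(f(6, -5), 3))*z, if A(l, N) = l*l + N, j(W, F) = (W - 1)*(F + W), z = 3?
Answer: 0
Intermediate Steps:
j(W, F) = (-1 + W)*(F + W)
A(l, N) = N + l² (A(l, N) = l² + N = N + l²)
(A(5, -5)*j(f(6, -5), 3))*z = ((-5 + 5²)*((-3)² - 1*3 - 1*(-3) + 3*(-3)))*3 = ((-5 + 25)*(9 - 3 + 3 - 9))*3 = (20*0)*3 = 0*3 = 0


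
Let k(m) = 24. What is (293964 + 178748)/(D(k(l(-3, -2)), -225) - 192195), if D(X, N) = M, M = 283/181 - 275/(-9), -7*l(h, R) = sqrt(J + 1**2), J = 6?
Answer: -770047848/313033333 ≈ -2.4600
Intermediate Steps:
l(h, R) = -sqrt(7)/7 (l(h, R) = -sqrt(6 + 1**2)/7 = -sqrt(6 + 1)/7 = -sqrt(7)/7)
M = 52322/1629 (M = 283*(1/181) - 275*(-1/9) = 283/181 + 275/9 = 52322/1629 ≈ 32.119)
D(X, N) = 52322/1629
(293964 + 178748)/(D(k(l(-3, -2)), -225) - 192195) = (293964 + 178748)/(52322/1629 - 192195) = 472712/(-313033333/1629) = 472712*(-1629/313033333) = -770047848/313033333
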